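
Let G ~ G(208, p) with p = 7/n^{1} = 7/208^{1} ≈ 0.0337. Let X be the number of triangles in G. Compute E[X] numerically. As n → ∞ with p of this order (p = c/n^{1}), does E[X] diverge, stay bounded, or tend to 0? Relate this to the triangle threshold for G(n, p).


Number of potential triangles: C(208, 3) = 1478256.
Each occurs with probability p³ ≈ (0.0337)³ ≈ 3.81157e-05.
By linearity: E[X] = C(208, 3)·p³ ≈ 1478256 · 3.81157e-05 ≈ 56.345.
Here α = 1, so p = 7/n is exactly at the triangle threshold p ~ 1/n. Asymptotically E[X] → c³/6 = 7³/6 = 343/6 ≈ 57.167, a bounded constant. In this regime the triangle count is asymptotically Poisson(c³/6).

E[X] ≈ 56.345; in regime p = Θ(1/n^{1}) E[X] stays bounded (at the triangle threshold p ~ 1/n).


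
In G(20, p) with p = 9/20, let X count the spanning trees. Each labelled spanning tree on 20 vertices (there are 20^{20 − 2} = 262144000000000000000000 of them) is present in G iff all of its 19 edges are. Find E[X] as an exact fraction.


K_20 has 20^{20 − 2} = 262144000000000000000000 labelled spanning trees.
For each such spanning tree H, let X_H = 1 if all 19 edges of H are present in G. Then P[X_H = 1] = p^{19} = (9/20)^{19} = 1350851717672992089/5242880000000000000000000.
By linearity: E[X] = Σ_H E[X_H] = 262144000000000000000000 · p^{19} = 262144000000000000000000 · 1350851717672992089/5242880000000000000000000 = 1350851717672992089/20.
Numerically: E[X] ≈ 6.75426e+16.

E[X] = 262144000000000000000000 · (9/20)^{19} = 1350851717672992089/20 ≈ 6.75426e+16.


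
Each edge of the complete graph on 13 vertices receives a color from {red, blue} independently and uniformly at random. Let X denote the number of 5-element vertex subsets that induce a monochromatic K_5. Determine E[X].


Let X = Σ_S X_S over the C(13, 5) = 1287 subsets S of size 5, where X_S = 1 if the K_5 on S is monochromatic.
For a fixed S, the K_5 on S has C(5, 2) = 10 edges. P[all 10 edges red] = (1/2)^10, and likewise for blue, so P[monochromatic] = 2·(1/2)^10 = 2^{1 − 10} = 1/512.
Summing: E[X] = C(13, 5) · 2^{1 − 10} = 1287 · 1/512 = 1287/512.
Numerically: E[X] ≈ 2.5137.

E[X] = C(13,5)·2^(1−C(5,2)) = 1287/512 ≈ 2.5137.


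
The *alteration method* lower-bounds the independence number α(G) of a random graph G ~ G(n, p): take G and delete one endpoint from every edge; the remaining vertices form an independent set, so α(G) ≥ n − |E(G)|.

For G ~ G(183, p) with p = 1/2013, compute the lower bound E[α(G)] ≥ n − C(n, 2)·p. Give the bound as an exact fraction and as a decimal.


E[|E(G)|] = C(183, 2)·p = 16653 · (1/2013) = 91/11.
E[α(G)] ≥ n − E[|E(G)|] = 183 − 91/11 = 1922/11.
Numerically: ≈ 174.727.
(This is only a lower bound; the true E[α(G)] may be larger.)

E[α(G)] ≥ 1922/11 ≈ 174.727.


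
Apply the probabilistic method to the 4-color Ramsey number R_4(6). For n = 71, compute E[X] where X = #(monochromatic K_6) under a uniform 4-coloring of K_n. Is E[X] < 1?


E[X] = C(71, 6) · 4^{1 − 15} = 143218999 · 4^{−14} = 143218999/268435456.
As a reduced fraction: E[X] = 143218999/268435456 ≈ 0.5335.
Is E[X] < 1? YES.
Since E[X] < 1, there exists a 4-coloring of K_{71} with no monochromatic K_6; hence R_4(6) > 71.

E[X] = 143218999/268435456 ≈ 0.5335; E[X] < 1, so R_4(6) > 71.


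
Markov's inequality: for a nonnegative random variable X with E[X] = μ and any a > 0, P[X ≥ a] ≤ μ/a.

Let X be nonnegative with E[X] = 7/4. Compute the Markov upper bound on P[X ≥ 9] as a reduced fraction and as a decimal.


μ = E[X] = 7/4, a = 9.
Markov: P[X ≥ 9] ≤ μ/a = (7/4)/9 = 7/36.
Numerically: ≈ 0.194444.
(Since a = 9 > μ = 1.750000, the bound 7/36 is < 1 and informative.)

P[X ≥ 9] ≤ 7/36 ≈ 0.194444.


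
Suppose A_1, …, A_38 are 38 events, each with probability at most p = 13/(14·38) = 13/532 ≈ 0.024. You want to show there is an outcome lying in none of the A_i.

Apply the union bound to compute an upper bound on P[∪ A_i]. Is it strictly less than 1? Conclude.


Union bound: P[∪_{i=1}^{38} A_i] ≤ Σ_i P[A_i] ≤ 38·p = 38·(13/532) = 13/14.
Numerically: 13/14 ≈ 0.929.
Is 13/14 < 1? YES.
Since P[∪ A_i] ≤ 13/14 < 1, the complement has P[∩ A_i^c] ≥ 1 − 13/14 = 1/14 > 0, so some outcome avoids every A_i.

38·p = 13/14 ≈ 0.929; existence CERTIFIED by the union bound.


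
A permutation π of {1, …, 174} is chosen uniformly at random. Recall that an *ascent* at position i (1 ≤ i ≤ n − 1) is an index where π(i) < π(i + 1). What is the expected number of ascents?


Write X = Σ X_I over i = 1, …, 173, with X_I the indicator of one ascent.
There are 173 indicators.
For each fixed i, the pair (π(i), π(i+1)) is a uniformly random ordered pair of distinct values from {1, …, 174}; by symmetry P[π(i) < π(i+1)] = 1/2.
By linearity: E[X] = 173 · (1/2) = (174 − 1) · (1/2) = 173/2 ≈ 86.50000.

E[X] = 173/2 = 86.50000.


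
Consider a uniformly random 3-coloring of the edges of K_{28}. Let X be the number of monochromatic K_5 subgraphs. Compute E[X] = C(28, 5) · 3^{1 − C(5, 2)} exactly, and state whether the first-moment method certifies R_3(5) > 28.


E[X] = C(28, 5) · 3^{1 − 10} = 98280 · 3^{−9} = 98280/19683.
As a reduced fraction: E[X] = 3640/729 ≈ 4.99314.
Is E[X] < 1? NO.
Since E[X] ≥ 1, the first-moment bound is inconclusive at n = 28; it does NOT by itself certify R_3(5) > 28.

E[X] = 3640/729 ≈ 4.99314; E[X] ≥ 1; first-moment method inconclusive here.


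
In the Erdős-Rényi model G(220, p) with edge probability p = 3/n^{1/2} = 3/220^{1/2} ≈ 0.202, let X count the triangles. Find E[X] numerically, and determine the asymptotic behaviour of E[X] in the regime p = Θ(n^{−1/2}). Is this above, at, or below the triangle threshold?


Number of potential triangles: C(220, 3) = 1750540.
Each occurs with probability p³ ≈ (0.202)³ ≈ 8.27427e-03.
By linearity: E[X] = C(220, 3)·p³ ≈ 1750540 · 8.27427e-03 ≈ 14484.442.
Since α = 1/2 < 1, p = c/n^{1/2} ≫ 1/n is above the triangle threshold p ~ 1/n. Asymptotically E[X] ~ (c³/6)·n^{3(1−α)} = (3³/6)·n^{1.5} → ∞; triangles are abundant w.h.p.

E[X] ≈ 14484.442; in regime p = Θ(1/n^{1/2}) E[X] diverges (above the triangle threshold p ~ 1/n).


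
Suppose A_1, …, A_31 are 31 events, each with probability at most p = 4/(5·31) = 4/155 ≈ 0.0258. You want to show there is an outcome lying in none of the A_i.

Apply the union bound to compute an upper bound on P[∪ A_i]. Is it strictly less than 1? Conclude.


Union bound: P[∪_{i=1}^{31} A_i] ≤ Σ_i P[A_i] ≤ 31·p = 31·(4/155) = 4/5.
Numerically: 4/5 ≈ 0.8000.
Is 4/5 < 1? YES.
Since P[∪ A_i] ≤ 4/5 < 1, the complement has P[∩ A_i^c] ≥ 1 − 4/5 = 1/5 > 0, so some outcome avoids every A_i.

31·p = 4/5 ≈ 0.8000; existence CERTIFIED by the union bound.


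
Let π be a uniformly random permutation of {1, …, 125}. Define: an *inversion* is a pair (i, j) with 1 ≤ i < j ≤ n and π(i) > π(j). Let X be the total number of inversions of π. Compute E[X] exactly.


Write X = Σ X_I over the C(125, 2) = 7750 pairs i < j, with X_I the indicator of one inversion.
There are 7750 indicators.
For each fixed pair i < j, the values π(i) and π(j) are two distinct elements of {1, …, 125} in uniformly random order; by symmetry P[π(i) > π(j)] = 1/2.
By linearity: E[X] = 7750 · (1/2) = C(125, 2) · (1/2) = 7750/2 = 3875 ≈ 3875.00000.

E[X] = 3875 = 3875.00000.


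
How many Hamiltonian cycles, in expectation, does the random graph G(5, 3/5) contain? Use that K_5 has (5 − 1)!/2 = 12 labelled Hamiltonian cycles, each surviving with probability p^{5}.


K_5 has (5 − 1)!/2 = 12 labelled Hamiltonian cycles.
For each such Hamiltonian cycle H, let X_H = 1 if all 5 edges of H are present in G. Then P[X_H = 1] = p^{5} = (3/5)^{5} = 243/3125.
By linearity of expectation: E[X] = Σ_H E[X_H] = 12 · p^{5} = 12 · 243/3125 = 2916/3125.
Numerically: E[X] ≈ 0.9331.

E[X] = 12 · (3/5)^{5} = 2916/3125 ≈ 0.9331.


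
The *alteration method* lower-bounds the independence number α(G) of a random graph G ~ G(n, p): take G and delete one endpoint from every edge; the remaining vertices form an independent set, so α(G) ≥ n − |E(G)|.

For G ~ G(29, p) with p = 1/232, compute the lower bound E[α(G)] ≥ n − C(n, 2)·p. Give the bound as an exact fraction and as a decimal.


E[|E(G)|] = C(29, 2)·p = 406 · (1/232) = 7/4.
E[α(G)] ≥ n − E[|E(G)|] = 29 − 7/4 = 109/4.
Numerically: ≈ 27.250000.
(This is only a lower bound; the true E[α(G)] may be larger.)

E[α(G)] ≥ 109/4 ≈ 27.250000.


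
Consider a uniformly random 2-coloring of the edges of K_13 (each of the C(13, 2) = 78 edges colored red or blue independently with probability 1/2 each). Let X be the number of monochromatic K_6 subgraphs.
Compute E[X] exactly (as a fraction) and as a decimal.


Let X = Σ_S X_S over the C(13, 6) = 1716 subsets S of size 6, where X_S = 1 if the K_6 on S is monochromatic.
For a fixed S, the K_6 on S has C(6, 2) = 15 edges. P[all 15 edges red] = (1/2)^15, and likewise for blue, so P[monochromatic] = 2·(1/2)^15 = 2^{1 − 15} = 1/16384.
Summing: E[X] = C(13, 6) · 2^{1 − 15} = 1716 · 1/16384 = 429/4096.
Numerically: E[X] ≈ 0.105.

E[X] = C(13,6)·2^(1−C(6,2)) = 429/4096 ≈ 0.105.


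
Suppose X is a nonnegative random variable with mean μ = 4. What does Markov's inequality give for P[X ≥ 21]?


μ = E[X] = 4, a = 21.
Markov: P[X ≥ 21] ≤ μ/a = (4)/21 = 4/21.
Numerically: ≈ 0.19048.
(Since a = 21 > μ = 4.00000, the bound 4/21 is < 1 and informative.)

P[X ≥ 21] ≤ 4/21 ≈ 0.19048.


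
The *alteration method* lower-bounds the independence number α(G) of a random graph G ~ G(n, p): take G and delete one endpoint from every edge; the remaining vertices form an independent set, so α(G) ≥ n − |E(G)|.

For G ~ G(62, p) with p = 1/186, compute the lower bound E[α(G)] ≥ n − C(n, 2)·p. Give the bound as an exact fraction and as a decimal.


E[|E(G)|] = C(62, 2)·p = 1891 · (1/186) = 61/6.
E[α(G)] ≥ n − E[|E(G)|] = 62 − 61/6 = 311/6.
Numerically: ≈ 51.833.
(This is only a lower bound; the true E[α(G)] may be larger.)

E[α(G)] ≥ 311/6 ≈ 51.833.


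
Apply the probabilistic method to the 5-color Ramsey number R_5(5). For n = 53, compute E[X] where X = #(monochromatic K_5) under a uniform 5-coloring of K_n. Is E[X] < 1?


E[X] = C(53, 5) · 5^{1 − 10} = 2869685 · 5^{−9} = 2869685/1953125.
As a reduced fraction: E[X] = 573937/390625 ≈ 1.469279.
Is E[X] < 1? NO.
Since E[X] ≥ 1, the first-moment bound is inconclusive at n = 53; it does NOT by itself certify R_5(5) > 53.

E[X] = 573937/390625 ≈ 1.469279; E[X] ≥ 1; first-moment method inconclusive here.


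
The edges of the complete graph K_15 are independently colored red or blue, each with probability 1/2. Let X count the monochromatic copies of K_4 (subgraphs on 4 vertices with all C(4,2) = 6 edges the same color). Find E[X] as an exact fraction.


Let X = Σ_S X_S over the C(15, 4) = 1365 subsets S of size 4, where X_S = 1 if the K_4 on S is monochromatic.
For a fixed S, the K_4 on S has C(4, 2) = 6 edges. P[all 6 edges red] = (1/2)^6, and likewise for blue, so P[monochromatic] = 2·(1/2)^6 = 2^{1 − 6} = 1/32.
By linearity of expectation: E[X] = C(15, 4) · 2^{1 − 6} = 1365 · 1/32 = 1365/32.
Numerically: E[X] ≈ 42.65625.

E[X] = C(15,4)·2^(1−C(4,2)) = 1365/32 ≈ 42.65625.


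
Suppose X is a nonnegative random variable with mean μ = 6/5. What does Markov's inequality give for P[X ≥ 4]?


μ = E[X] = 6/5, a = 4.
Markov: P[X ≥ 4] ≤ μ/a = (6/5)/4 = 3/10.
Numerically: ≈ 0.300.
(Since a = 4 > μ = 1.200, the bound 3/10 is < 1 and informative.)

P[X ≥ 4] ≤ 3/10 ≈ 0.300.


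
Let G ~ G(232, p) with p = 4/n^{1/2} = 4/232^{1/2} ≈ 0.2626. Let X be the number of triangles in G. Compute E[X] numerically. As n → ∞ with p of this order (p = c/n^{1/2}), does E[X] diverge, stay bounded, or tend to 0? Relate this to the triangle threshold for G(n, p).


Number of potential triangles: C(232, 3) = 2054360.
Each occurs with probability p³ ≈ (0.2626)³ ≈ 1.811123e-02.
By linearity: E[X] = C(232, 3)·p³ ≈ 2054360 · 1.811123e-02 ≈ 37206.9908.
Since α = 1/2 < 1, p = c/n^{1/2} ≫ 1/n is above the triangle threshold p ~ 1/n. Asymptotically E[X] ~ (c³/6)·n^{3(1−α)} = (4³/6)·n^{1.5} → ∞; triangles are abundant w.h.p.

E[X] ≈ 37206.9908; in regime p = Θ(1/n^{1/2}) E[X] diverges (above the triangle threshold p ~ 1/n).


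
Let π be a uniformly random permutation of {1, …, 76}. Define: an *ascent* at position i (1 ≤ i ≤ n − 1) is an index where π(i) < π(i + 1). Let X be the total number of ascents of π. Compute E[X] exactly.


Write X = Σ X_I over i = 1, …, 75, with X_I the indicator of one ascent.
There are 75 indicators.
For each fixed i, the pair (π(i), π(i+1)) is a uniformly random ordered pair of distinct values from {1, …, 76}; by symmetry P[π(i) < π(i+1)] = 1/2.
By linearity: E[X] = 75 · (1/2) = (76 − 1) · (1/2) = 75/2 ≈ 37.500.

E[X] = 75/2 = 37.500.


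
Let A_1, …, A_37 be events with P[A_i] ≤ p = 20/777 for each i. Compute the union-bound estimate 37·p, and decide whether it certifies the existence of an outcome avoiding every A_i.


Union bound: P[∪_{i=1}^{37} A_i] ≤ Σ_i P[A_i] ≤ 37·p = 37·(20/777) = 20/21.
Numerically: 20/21 ≈ 0.952.
Is 20/21 < 1? YES.
Since P[∪ A_i] ≤ 20/21 < 1, the complement has P[∩ A_i^c] ≥ 1 − 20/21 = 1/21 > 0, so some outcome avoids every A_i.

37·p = 20/21 ≈ 0.952; existence CERTIFIED by the union bound.


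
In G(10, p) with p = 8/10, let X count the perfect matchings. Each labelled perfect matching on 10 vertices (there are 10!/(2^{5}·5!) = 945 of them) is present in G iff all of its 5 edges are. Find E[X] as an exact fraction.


K_10 has 10!/(2^{5}·5!) = 945 labelled perfect matchings.
For each such perfect matching H, let X_H = 1 if all 5 edges of H are present in G. Then P[X_H = 1] = p^{5} = (4/5)^{5} = 1024/3125.
By linearity: E[X] = Σ_H E[X_H] = 945 · p^{5} = 945 · 1024/3125 = 193536/625.
Numerically: E[X] ≈ 310.

E[X] = 945 · (4/5)^{5} = 193536/625 ≈ 310.


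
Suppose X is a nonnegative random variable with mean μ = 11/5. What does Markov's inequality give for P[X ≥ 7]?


μ = E[X] = 11/5, a = 7.
Markov: P[X ≥ 7] ≤ μ/a = (11/5)/7 = 11/35.
Numerically: ≈ 0.314.
(Since a = 7 > μ = 2.200, the bound 11/35 is < 1 and informative.)

P[X ≥ 7] ≤ 11/35 ≈ 0.314.


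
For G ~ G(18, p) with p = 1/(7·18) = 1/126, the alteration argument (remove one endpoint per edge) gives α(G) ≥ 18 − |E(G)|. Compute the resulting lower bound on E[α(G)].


E[|E(G)|] = C(18, 2)·p = 153 · (1/126) = 17/14.
E[α(G)] ≥ n − E[|E(G)|] = 18 − 17/14 = 235/14.
Numerically: ≈ 16.785714.
(This is only a lower bound; the true E[α(G)] may be larger.)

E[α(G)] ≥ 235/14 ≈ 16.785714.


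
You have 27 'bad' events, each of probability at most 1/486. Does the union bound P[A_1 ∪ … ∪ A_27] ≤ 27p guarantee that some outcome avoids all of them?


Union bound: P[∪_{i=1}^{27} A_i] ≤ Σ_i P[A_i] ≤ 27·p = 27·(1/486) = 1/18.
Numerically: 1/18 ≈ 0.055556.
Is 1/18 < 1? YES.
Since P[∪ A_i] ≤ 1/18 < 1, the complement has P[∩ A_i^c] ≥ 1 − 1/18 = 17/18 > 0, so some outcome avoids every A_i.

27·p = 1/18 ≈ 0.055556; existence CERTIFIED by the union bound.


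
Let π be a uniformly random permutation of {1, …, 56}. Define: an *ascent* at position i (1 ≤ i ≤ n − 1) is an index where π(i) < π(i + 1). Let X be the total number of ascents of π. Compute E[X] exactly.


Write X = Σ X_I over i = 1, …, 55, with X_I the indicator of one ascent.
There are 55 indicators.
For each fixed i, the pair (π(i), π(i+1)) is a uniformly random ordered pair of distinct values from {1, …, 56}; by symmetry P[π(i) < π(i+1)] = 1/2.
By linearity: E[X] = 55 · (1/2) = (56 − 1) · (1/2) = 55/2 ≈ 27.5000.

E[X] = 55/2 = 27.5000.


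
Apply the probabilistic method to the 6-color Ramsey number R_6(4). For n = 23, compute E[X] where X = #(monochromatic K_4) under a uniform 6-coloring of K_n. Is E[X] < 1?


E[X] = C(23, 4) · 6^{1 − 6} = 8855 · 6^{−5} = 8855/7776.
As a reduced fraction: E[X] = 8855/7776 ≈ 1.1387603.
Is E[X] < 1? NO.
Since E[X] ≥ 1, the first-moment bound is inconclusive at n = 23; it does NOT by itself certify R_6(4) > 23.

E[X] = 8855/7776 ≈ 1.1387603; E[X] ≥ 1; first-moment method inconclusive here.


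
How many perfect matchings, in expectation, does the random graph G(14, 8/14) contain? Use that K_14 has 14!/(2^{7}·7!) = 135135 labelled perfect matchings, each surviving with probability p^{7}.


K_14 has 14!/(2^{7}·7!) = 135135 labelled perfect matchings.
For each such perfect matching H, let X_H = 1 if all 7 edges of H are present in G. Then P[X_H = 1] = p^{7} = (4/7)^{7} = 16384/823543.
By linearity of expectation: E[X] = Σ_H E[X_H] = 135135 · p^{7} = 135135 · 16384/823543 = 316293120/117649.
Numerically: E[X] ≈ 2688.45.

E[X] = 135135 · (4/7)^{7} = 316293120/117649 ≈ 2688.45.


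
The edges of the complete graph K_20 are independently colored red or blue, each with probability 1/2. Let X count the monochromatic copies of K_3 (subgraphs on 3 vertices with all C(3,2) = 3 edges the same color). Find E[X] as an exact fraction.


Let X = Σ_S X_S over the C(20, 3) = 1140 subsets S of size 3, where X_S = 1 if the K_3 on S is monochromatic.
For a fixed S, the K_3 on S has C(3, 2) = 3 edges. P[all 3 edges red] = (1/2)^3, and likewise for blue, so P[monochromatic] = 2·(1/2)^3 = 2^{1 − 3} = 1/4.
By linearity: E[X] = C(20, 3) · 2^{1 − 3} = 1140 · 1/4 = 285.
Numerically: E[X] ≈ 285.000000.

E[X] = C(20,3)·2^(1−C(3,2)) = 285 ≈ 285.000000.


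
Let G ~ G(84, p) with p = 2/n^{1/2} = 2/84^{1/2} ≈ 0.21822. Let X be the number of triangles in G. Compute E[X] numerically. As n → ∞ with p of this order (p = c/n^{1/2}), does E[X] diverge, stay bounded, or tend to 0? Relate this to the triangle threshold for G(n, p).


Number of potential triangles: C(84, 3) = 95284.
Each occurs with probability p³ ≈ (0.21822)³ ≈ 1.0391328e-02.
By linearity: E[X] = C(84, 3)·p³ ≈ 95284 · 1.0391328e-02 ≈ 990.12731.
Since α = 1/2 < 1, p = c/n^{1/2} ≫ 1/n is above the triangle threshold p ~ 1/n. Asymptotically E[X] ~ (c³/6)·n^{3(1−α)} = (2³/6)·n^{1.5} → ∞; triangles are abundant w.h.p.

E[X] ≈ 990.12731; in regime p = Θ(1/n^{1/2}) E[X] diverges (above the triangle threshold p ~ 1/n).


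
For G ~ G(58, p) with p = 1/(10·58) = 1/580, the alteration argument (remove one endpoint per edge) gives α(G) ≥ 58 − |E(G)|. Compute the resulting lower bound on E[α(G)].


E[|E(G)|] = C(58, 2)·p = 1653 · (1/580) = 57/20.
E[α(G)] ≥ n − E[|E(G)|] = 58 − 57/20 = 1103/20.
Numerically: ≈ 55.15000.
(This is only a lower bound; the true E[α(G)] may be larger.)

E[α(G)] ≥ 1103/20 ≈ 55.15000.


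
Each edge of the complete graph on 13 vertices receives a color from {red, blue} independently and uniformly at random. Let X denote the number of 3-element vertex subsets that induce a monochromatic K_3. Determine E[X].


Let X = Σ_S X_S over the C(13, 3) = 286 subsets S of size 3, where X_S = 1 if the K_3 on S is monochromatic.
For a fixed S, the K_3 on S has C(3, 2) = 3 edges. P[all 3 edges red] = (1/2)^3, and likewise for blue, so P[monochromatic] = 2·(1/2)^3 = 2^{1 − 3} = 1/4.
Summing: E[X] = C(13, 3) · 2^{1 − 3} = 286 · 1/4 = 143/2.
Numerically: E[X] ≈ 71.50000.

E[X] = C(13,3)·2^(1−C(3,2)) = 143/2 ≈ 71.50000.


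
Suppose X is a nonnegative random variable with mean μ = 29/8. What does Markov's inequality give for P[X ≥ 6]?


μ = E[X] = 29/8, a = 6.
Markov: P[X ≥ 6] ≤ μ/a = (29/8)/6 = 29/48.
Numerically: ≈ 0.60417.
(Since a = 6 > μ = 3.62500, the bound 29/48 is < 1 and informative.)

P[X ≥ 6] ≤ 29/48 ≈ 0.60417.


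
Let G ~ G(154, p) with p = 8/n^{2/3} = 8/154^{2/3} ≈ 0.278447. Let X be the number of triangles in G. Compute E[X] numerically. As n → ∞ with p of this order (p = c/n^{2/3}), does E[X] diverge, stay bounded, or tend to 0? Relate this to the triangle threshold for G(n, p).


Number of potential triangles: C(154, 3) = 596904.
Each occurs with probability p³ ≈ (0.278447)³ ≈ 2.15888008e-02.
By linearity: E[X] = C(154, 3)·p³ ≈ 596904 · 2.15888008e-02 ≈ 12886.441558.
Since α = 2/3 < 1, p = c/n^{2/3} ≫ 1/n is above the triangle threshold p ~ 1/n. Asymptotically E[X] ~ (c³/6)·n^{3(1−α)} = (8³/6)·n^{1} → ∞; triangles are abundant w.h.p.

E[X] ≈ 12886.441558; in regime p = Θ(1/n^{2/3}) E[X] diverges (above the triangle threshold p ~ 1/n).


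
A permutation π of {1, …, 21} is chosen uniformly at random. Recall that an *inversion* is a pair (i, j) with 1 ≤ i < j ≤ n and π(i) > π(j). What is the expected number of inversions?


Write X = Σ X_I over the C(21, 2) = 210 pairs i < j, with X_I the indicator of one inversion.
There are 210 indicators.
For each fixed pair i < j, the values π(i) and π(j) are two distinct elements of {1, …, 21} in uniformly random order; by symmetry P[π(i) > π(j)] = 1/2.
By linearity: E[X] = 210 · (1/2) = C(21, 2) · (1/2) = 210/2 = 105 ≈ 105.0000.

E[X] = 105 = 105.0000.


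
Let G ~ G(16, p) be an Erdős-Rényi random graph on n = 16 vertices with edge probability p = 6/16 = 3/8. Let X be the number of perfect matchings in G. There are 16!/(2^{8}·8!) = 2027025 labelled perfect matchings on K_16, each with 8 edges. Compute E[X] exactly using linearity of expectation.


K_16 has 16!/(2^{8}·8!) = 2027025 labelled perfect matchings.
For each such perfect matching H, let X_H = 1 if all 8 edges of H are present in G. Then P[X_H = 1] = p^{8} = (3/8)^{8} = 6561/16777216.
By linearity: E[X] = Σ_H E[X_H] = 2027025 · p^{8} = 2027025 · 6561/16777216 = 13299311025/16777216.
Numerically: E[X] ≈ 793.

E[X] = 2027025 · (3/8)^{8} = 13299311025/16777216 ≈ 793.


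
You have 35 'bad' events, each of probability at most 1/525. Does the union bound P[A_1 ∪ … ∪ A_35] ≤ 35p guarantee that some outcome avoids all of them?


Union bound: P[∪_{i=1}^{35} A_i] ≤ Σ_i P[A_i] ≤ 35·p = 35·(1/525) = 1/15.
Numerically: 1/15 ≈ 0.0667.
Is 1/15 < 1? YES.
Since P[∪ A_i] ≤ 1/15 < 1, the complement has P[∩ A_i^c] ≥ 1 − 1/15 = 14/15 > 0, so some outcome avoids every A_i.

35·p = 1/15 ≈ 0.0667; existence CERTIFIED by the union bound.


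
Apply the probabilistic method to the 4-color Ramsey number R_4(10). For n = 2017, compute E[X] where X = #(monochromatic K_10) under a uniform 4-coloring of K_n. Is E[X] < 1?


E[X] = C(2017, 10) · 4^{1 − 45} = 300324964434452596180990448 · 4^{−44} = 300324964434452596180990448/309485009821345068724781056.
As a reduced fraction: E[X] = 18770310277153287261311903/19342813113834066795298816 ≈ 0.97040.
Is E[X] < 1? YES.
Since E[X] < 1, there exists a 4-coloring of K_{2017} with no monochromatic K_10; hence R_4(10) > 2017.

E[X] = 18770310277153287261311903/19342813113834066795298816 ≈ 0.97040; E[X] < 1, so R_4(10) > 2017.


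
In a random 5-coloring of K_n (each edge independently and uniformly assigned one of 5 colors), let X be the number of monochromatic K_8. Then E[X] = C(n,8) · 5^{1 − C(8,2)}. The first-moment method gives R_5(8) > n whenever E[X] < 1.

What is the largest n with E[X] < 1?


We need C(n, 8) · 5^{1 − 28} < 1, i.e. C(n, 8) < 5^{28 − 1} = 7450580596923828125.
Check values of n near the boundary:
  n = 861: C(861, 8) = 7250034996615275865; 7250034996615275865 < 7450580596923828125? YES
  n = 862: C(862, 8) = 7317951015318931845; 7317951015318931845 < 7450580596923828125? YES
  n = 863: C(863, 8) = 7386423071602617757; 7386423071602617757 < 7450580596923828125? YES
  n = 864: C(864, 8) = 7455455062926006708; 7455455062926006708 < 7450580596923828125? NO
The largest n with C(n, 8) < 7450580596923828125 is n = 863 (where E[X] = 7386423071602617757/7450580596923828125 ≈ 0.99139). Hence R_5(8) > 863, i.e. R_5(8) ≥ 864.

Largest n = 863; hence R_5(8) > 863.


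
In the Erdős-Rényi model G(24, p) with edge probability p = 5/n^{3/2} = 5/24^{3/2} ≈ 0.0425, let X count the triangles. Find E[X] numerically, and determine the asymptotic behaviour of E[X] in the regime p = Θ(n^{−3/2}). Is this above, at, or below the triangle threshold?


Number of potential triangles: C(24, 3) = 2024.
Each occurs with probability p³ ≈ (0.0425)³ ≈ 7.69059e-05.
By linearity: E[X] = C(24, 3)·p³ ≈ 2024 · 7.69059e-05 ≈ 0.156.
Since α = 3/2 > 1, p = c/n^{3/2} = o(1/n) is below the triangle threshold p ~ 1/n. Asymptotically E[X] ~ (c³/6)·n^{3(1−α)} = (5³/6)·n^{-1.5} → 0, so by Markov's inequality G has no triangles w.h.p.

E[X] ≈ 0.156; in regime p = Θ(1/n^{3/2}) E[X] tends to 0 (below the triangle threshold p ~ 1/n).


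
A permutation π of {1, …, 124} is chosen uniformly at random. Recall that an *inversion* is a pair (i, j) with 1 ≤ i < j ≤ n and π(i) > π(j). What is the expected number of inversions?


Write X = Σ X_I over the C(124, 2) = 7626 pairs i < j, with X_I the indicator of one inversion.
There are 7626 indicators.
For each fixed pair i < j, the values π(i) and π(j) are two distinct elements of {1, …, 124} in uniformly random order; by symmetry P[π(i) > π(j)] = 1/2.
By linearity: E[X] = 7626 · (1/2) = C(124, 2) · (1/2) = 7626/2 = 3813 ≈ 3813.0000.

E[X] = 3813 = 3813.0000.


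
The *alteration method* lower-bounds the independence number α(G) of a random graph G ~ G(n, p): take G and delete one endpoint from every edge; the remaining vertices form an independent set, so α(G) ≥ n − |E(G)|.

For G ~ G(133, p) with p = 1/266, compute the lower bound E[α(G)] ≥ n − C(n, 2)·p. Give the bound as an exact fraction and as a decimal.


E[|E(G)|] = C(133, 2)·p = 8778 · (1/266) = 33.
E[α(G)] ≥ n − E[|E(G)|] = 133 − 33 = 100.
Numerically: ≈ 100.00000.
(This is only a lower bound; the true E[α(G)] may be larger.)

E[α(G)] ≥ 100 ≈ 100.00000.


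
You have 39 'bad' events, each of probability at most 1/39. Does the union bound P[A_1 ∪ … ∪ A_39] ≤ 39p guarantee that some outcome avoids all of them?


Union bound: P[∪_{i=1}^{39} A_i] ≤ Σ_i P[A_i] ≤ 39·p = 39·(1/39) = 1.
Numerically: 1 ≈ 1.0000000.
Is 1 < 1? NO.
Since the bound 1 is ≥ 1, the union bound is uninformative here; it does NOT by itself certify existence.

39·p = 1 ≈ 1.0000000; existence NOT certified by the union bound.


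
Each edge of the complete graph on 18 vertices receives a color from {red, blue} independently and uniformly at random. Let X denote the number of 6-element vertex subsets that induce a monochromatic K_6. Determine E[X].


Let X = Σ_S X_S over the C(18, 6) = 18564 subsets S of size 6, where X_S = 1 if the K_6 on S is monochromatic.
For a fixed S, the K_6 on S has C(6, 2) = 15 edges. P[all 15 edges red] = (1/2)^15, and likewise for blue, so P[monochromatic] = 2·(1/2)^15 = 2^{1 − 15} = 1/16384.
Summing: E[X] = C(18, 6) · 2^{1 − 15} = 18564 · 1/16384 = 4641/4096.
Numerically: E[X] ≈ 1.13306.

E[X] = C(18,6)·2^(1−C(6,2)) = 4641/4096 ≈ 1.13306.


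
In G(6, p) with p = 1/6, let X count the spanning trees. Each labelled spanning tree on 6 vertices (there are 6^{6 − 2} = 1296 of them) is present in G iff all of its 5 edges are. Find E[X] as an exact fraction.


K_6 has 6^{6 − 2} = 1296 labelled spanning trees.
For each such spanning tree H, let X_H = 1 if all 5 edges of H are present in G. Then P[X_H = 1] = p^{5} = (1/6)^{5} = 1/7776.
By linearity: E[X] = Σ_H E[X_H] = 1296 · p^{5} = 1296 · 1/7776 = 1/6.
Numerically: E[X] ≈ 0.1667.

E[X] = 1296 · (1/6)^{5} = 1/6 ≈ 0.1667.


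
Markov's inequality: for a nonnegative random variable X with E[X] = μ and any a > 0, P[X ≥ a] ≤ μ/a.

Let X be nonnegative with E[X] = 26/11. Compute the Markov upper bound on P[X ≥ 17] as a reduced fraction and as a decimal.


μ = E[X] = 26/11, a = 17.
Markov: P[X ≥ 17] ≤ μ/a = (26/11)/17 = 26/187.
Numerically: ≈ 0.1390.
(Since a = 17 > μ = 2.3636, the bound 26/187 is < 1 and informative.)

P[X ≥ 17] ≤ 26/187 ≈ 0.1390.


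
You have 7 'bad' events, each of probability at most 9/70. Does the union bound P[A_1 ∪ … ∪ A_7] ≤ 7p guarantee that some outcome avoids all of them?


Union bound: P[∪_{i=1}^{7} A_i] ≤ Σ_i P[A_i] ≤ 7·p = 7·(9/70) = 9/10.
Numerically: 9/10 ≈ 0.900000.
Is 9/10 < 1? YES.
Since P[∪ A_i] ≤ 9/10 < 1, the complement has P[∩ A_i^c] ≥ 1 − 9/10 = 1/10 > 0, so some outcome avoids every A_i.

7·p = 9/10 ≈ 0.900000; existence CERTIFIED by the union bound.


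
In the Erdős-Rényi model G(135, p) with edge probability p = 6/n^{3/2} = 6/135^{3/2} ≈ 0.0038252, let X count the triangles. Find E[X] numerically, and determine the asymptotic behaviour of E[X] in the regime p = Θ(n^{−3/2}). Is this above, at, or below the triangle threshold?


Number of potential triangles: C(135, 3) = 400995.
Each occurs with probability p³ ≈ (0.0038252)³ ≈ 5.5969547e-08.
By linearity: E[X] = C(135, 3)·p³ ≈ 400995 · 5.5969547e-08 ≈ 0.02244.
Since α = 3/2 > 1, p = c/n^{3/2} = o(1/n) is below the triangle threshold p ~ 1/n. Asymptotically E[X] ~ (c³/6)·n^{3(1−α)} = (6³/6)·n^{-1.5} → 0, so by Markov's inequality G has no triangles w.h.p.

E[X] ≈ 0.02244; in regime p = Θ(1/n^{3/2}) E[X] tends to 0 (below the triangle threshold p ~ 1/n).


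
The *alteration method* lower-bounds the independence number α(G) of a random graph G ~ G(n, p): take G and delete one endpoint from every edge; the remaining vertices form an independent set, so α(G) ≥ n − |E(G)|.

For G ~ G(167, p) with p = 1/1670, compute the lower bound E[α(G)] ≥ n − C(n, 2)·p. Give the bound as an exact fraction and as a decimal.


E[|E(G)|] = C(167, 2)·p = 13861 · (1/1670) = 83/10.
E[α(G)] ≥ n − E[|E(G)|] = 167 − 83/10 = 1587/10.
Numerically: ≈ 158.70000.
(This is only a lower bound; the true E[α(G)] may be larger.)

E[α(G)] ≥ 1587/10 ≈ 158.70000.


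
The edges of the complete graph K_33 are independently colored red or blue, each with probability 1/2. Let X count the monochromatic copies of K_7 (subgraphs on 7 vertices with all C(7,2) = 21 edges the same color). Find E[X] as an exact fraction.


Let X = Σ_S X_S over the C(33, 7) = 4272048 subsets S of size 7, where X_S = 1 if the K_7 on S is monochromatic.
For a fixed S, the K_7 on S has C(7, 2) = 21 edges. P[all 21 edges red] = (1/2)^21, and likewise for blue, so P[monochromatic] = 2·(1/2)^21 = 2^{1 − 21} = 1/1048576.
By linearity: E[X] = C(33, 7) · 2^{1 − 21} = 4272048 · 1/1048576 = 267003/65536.
Numerically: E[X] ≈ 4.074142.

E[X] = C(33,7)·2^(1−C(7,2)) = 267003/65536 ≈ 4.074142.


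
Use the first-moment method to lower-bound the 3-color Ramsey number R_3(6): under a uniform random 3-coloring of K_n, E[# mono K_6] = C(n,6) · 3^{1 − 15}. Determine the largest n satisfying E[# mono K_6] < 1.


We need C(n, 6) · 3^{1 − 15} < 1, i.e. C(n, 6) < 3^{15 − 1} = 4782969.
Check values of n near the boundary:
  n = 38: C(38, 6) = 2760681; 2760681 < 4782969? YES
  n = 39: C(39, 6) = 3262623; 3262623 < 4782969? YES
  n = 40: C(40, 6) = 3838380; 3838380 < 4782969? YES
  n = 41: C(41, 6) = 4496388; 4496388 < 4782969? YES
  n = 42: C(42, 6) = 5245786; 5245786 < 4782969? NO
  n = 43: C(43, 6) = 6096454; 6096454 < 4782969? NO
The largest n with C(n, 6) < 4782969 is n = 41 (where E[X] = 1498796/1594323 ≈ 0.9400830). Hence R_3(6) > 41, i.e. R_3(6) ≥ 42.

Largest n = 41; hence R_3(6) > 41.


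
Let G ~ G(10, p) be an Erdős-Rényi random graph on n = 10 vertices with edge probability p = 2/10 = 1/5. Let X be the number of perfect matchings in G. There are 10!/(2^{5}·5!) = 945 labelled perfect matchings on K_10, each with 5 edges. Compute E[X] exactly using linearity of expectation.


K_10 has 10!/(2^{5}·5!) = 945 labelled perfect matchings.
For each such perfect matching H, let X_H = 1 if all 5 edges of H are present in G. Then P[X_H = 1] = p^{5} = (1/5)^{5} = 1/3125.
By linearity: E[X] = Σ_H E[X_H] = 945 · p^{5} = 945 · 1/3125 = 189/625.
Numerically: E[X] ≈ 0.302.

E[X] = 945 · (1/5)^{5} = 189/625 ≈ 0.302.


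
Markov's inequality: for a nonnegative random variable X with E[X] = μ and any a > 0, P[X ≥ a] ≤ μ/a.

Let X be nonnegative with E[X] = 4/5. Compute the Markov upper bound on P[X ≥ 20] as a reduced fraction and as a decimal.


μ = E[X] = 4/5, a = 20.
Markov: P[X ≥ 20] ≤ μ/a = (4/5)/20 = 1/25.
Numerically: ≈ 0.0400.
(Since a = 20 > μ = 0.8000, the bound 1/25 is < 1 and informative.)

P[X ≥ 20] ≤ 1/25 ≈ 0.0400.


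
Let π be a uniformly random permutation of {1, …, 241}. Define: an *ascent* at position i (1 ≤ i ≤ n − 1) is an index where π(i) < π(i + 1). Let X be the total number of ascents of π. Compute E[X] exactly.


Write X = Σ X_I over i = 1, …, 240, with X_I the indicator of one ascent.
There are 240 indicators.
For each fixed i, the pair (π(i), π(i+1)) is a uniformly random ordered pair of distinct values from {1, …, 241}; by symmetry P[π(i) < π(i+1)] = 1/2.
By linearity: E[X] = 240 · (1/2) = (241 − 1) · (1/2) = 120 ≈ 120.0000.

E[X] = 120 = 120.0000.


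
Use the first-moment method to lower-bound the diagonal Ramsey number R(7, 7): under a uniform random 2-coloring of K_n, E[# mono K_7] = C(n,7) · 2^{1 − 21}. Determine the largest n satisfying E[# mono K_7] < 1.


We need C(n, 7) · 2^{1 − 21} < 1, i.e. C(n, 7) < 2^{21 − 1} = 1048576.
Check values of n near the boundary:
  n = 21: C(21, 7) = 116280; 116280 < 1048576? YES
  n = 22: C(22, 7) = 170544; 170544 < 1048576? YES
  n = 23: C(23, 7) = 245157; 245157 < 1048576? YES
  n = 24: C(24, 7) = 346104; 346104 < 1048576? YES
  n = 25: C(25, 7) = 480700; 480700 < 1048576? YES
  n = 26: C(26, 7) = 657800; 657800 < 1048576? YES
  n = 27: C(27, 7) = 888030; 888030 < 1048576? YES
  n = 28: C(28, 7) = 1184040; 1184040 < 1048576? NO
  n = 29: C(29, 7) = 1560780; 1560780 < 1048576? NO
  n = 30: C(30, 7) = 2035800; 2035800 < 1048576? NO
The largest n with C(n, 7) < 1048576 is n = 27 (where E[X] = 444015/524288 ≈ 0.847). Hence R(7, 7) > 27, i.e. R(7, 7) ≥ 28.

Largest n = 27; hence R(7, 7) > 27.


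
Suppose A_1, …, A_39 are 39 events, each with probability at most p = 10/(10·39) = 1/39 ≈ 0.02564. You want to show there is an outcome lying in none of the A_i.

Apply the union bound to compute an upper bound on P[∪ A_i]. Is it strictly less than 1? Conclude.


Union bound: P[∪_{i=1}^{39} A_i] ≤ Σ_i P[A_i] ≤ 39·p = 39·(1/39) = 1.
Numerically: 1 ≈ 1.00000.
Is 1 < 1? NO.
Since the bound 1 is ≥ 1, the union bound is uninformative here; it does NOT by itself certify existence.

39·p = 1 ≈ 1.00000; existence NOT certified by the union bound.


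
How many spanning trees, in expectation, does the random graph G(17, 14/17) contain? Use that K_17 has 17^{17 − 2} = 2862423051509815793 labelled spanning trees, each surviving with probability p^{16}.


K_17 has 17^{17 − 2} = 2862423051509815793 labelled spanning trees.
For each such spanning tree H, let X_H = 1 if all 16 edges of H are present in G. Then P[X_H = 1] = p^{16} = (14/17)^{16} = 2177953337809371136/48661191875666868481.
By linearity: E[X] = Σ_H E[X_H] = 2862423051509815793 · p^{16} = 2862423051509815793 · 2177953337809371136/48661191875666868481 = 2177953337809371136/17.
Numerically: E[X] ≈ 1.2811e+17.

E[X] = 2862423051509815793 · (14/17)^{16} = 2177953337809371136/17 ≈ 1.2811e+17.


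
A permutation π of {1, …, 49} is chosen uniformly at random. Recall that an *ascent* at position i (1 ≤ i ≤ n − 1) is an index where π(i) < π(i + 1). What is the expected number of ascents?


Write X = Σ X_I over i = 1, …, 48, with X_I the indicator of one ascent.
There are 48 indicators.
For each fixed i, the pair (π(i), π(i+1)) is a uniformly random ordered pair of distinct values from {1, …, 49}; by symmetry P[π(i) < π(i+1)] = 1/2.
By linearity: E[X] = 48 · (1/2) = (49 − 1) · (1/2) = 24 ≈ 24.000000.

E[X] = 24 = 24.000000.


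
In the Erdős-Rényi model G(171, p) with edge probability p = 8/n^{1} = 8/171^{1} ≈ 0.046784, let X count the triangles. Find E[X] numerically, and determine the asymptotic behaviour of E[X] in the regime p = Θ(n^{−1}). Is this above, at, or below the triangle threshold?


Number of potential triangles: C(171, 3) = 818805.
Each occurs with probability p³ ≈ (0.046784)³ ≈ 1.0239568e-04.
By linearity: E[X] = C(171, 3)·p³ ≈ 818805 · 1.0239568e-04 ≈ 83.84209.
Here α = 1, so p = 8/n is exactly at the triangle threshold p ~ 1/n. Asymptotically E[X] → c³/6 = 8³/6 = 256/3 ≈ 85.33333, a bounded constant. In this regime the triangle count is asymptotically Poisson(c³/6).

E[X] ≈ 83.84209; in regime p = Θ(1/n^{1}) E[X] stays bounded (at the triangle threshold p ~ 1/n).


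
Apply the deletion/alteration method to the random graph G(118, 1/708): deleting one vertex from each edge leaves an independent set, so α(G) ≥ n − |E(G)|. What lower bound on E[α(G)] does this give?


E[|E(G)|] = C(118, 2)·p = 6903 · (1/708) = 39/4.
E[α(G)] ≥ n − E[|E(G)|] = 118 − 39/4 = 433/4.
Numerically: ≈ 108.250000.
(This is only a lower bound; the true E[α(G)] may be larger.)

E[α(G)] ≥ 433/4 ≈ 108.250000.


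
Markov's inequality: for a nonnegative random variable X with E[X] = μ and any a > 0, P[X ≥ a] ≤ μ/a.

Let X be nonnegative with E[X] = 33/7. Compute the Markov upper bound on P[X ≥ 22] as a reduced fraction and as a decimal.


μ = E[X] = 33/7, a = 22.
Markov: P[X ≥ 22] ≤ μ/a = (33/7)/22 = 3/14.
Numerically: ≈ 0.21429.
(Since a = 22 > μ = 4.71429, the bound 3/14 is < 1 and informative.)

P[X ≥ 22] ≤ 3/14 ≈ 0.21429.


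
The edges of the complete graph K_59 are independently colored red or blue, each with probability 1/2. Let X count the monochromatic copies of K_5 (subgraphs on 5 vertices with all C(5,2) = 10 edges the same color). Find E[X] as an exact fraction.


Let X = Σ_S X_S over the C(59, 5) = 5006386 subsets S of size 5, where X_S = 1 if the K_5 on S is monochromatic.
For a fixed S, the K_5 on S has C(5, 2) = 10 edges. P[all 10 edges red] = (1/2)^10, and likewise for blue, so P[monochromatic] = 2·(1/2)^10 = 2^{1 − 10} = 1/512.
Summing: E[X] = C(59, 5) · 2^{1 − 10} = 5006386 · 1/512 = 2503193/256.
Numerically: E[X] ≈ 9778.097656.

E[X] = C(59,5)·2^(1−C(5,2)) = 2503193/256 ≈ 9778.097656.


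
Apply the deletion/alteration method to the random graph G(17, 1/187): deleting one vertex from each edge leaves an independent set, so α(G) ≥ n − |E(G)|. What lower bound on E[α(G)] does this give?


E[|E(G)|] = C(17, 2)·p = 136 · (1/187) = 8/11.
E[α(G)] ≥ n − E[|E(G)|] = 17 − 8/11 = 179/11.
Numerically: ≈ 16.27273.
(This is only a lower bound; the true E[α(G)] may be larger.)

E[α(G)] ≥ 179/11 ≈ 16.27273.


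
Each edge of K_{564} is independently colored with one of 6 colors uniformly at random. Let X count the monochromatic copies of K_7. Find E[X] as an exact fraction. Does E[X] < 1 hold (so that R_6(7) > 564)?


E[X] = C(564, 7) · 6^{1 − 21} = 3469685994423792 · 6^{−20} = 3469685994423792/3656158440062976.
As a reduced fraction: E[X] = 24095041627943/25389989167104 ≈ 0.949.
Is E[X] < 1? YES.
Since E[X] < 1, there exists a 6-coloring of K_{564} with no monochromatic K_7; hence R_6(7) > 564.

E[X] = 24095041627943/25389989167104 ≈ 0.949; E[X] < 1, so R_6(7) > 564.


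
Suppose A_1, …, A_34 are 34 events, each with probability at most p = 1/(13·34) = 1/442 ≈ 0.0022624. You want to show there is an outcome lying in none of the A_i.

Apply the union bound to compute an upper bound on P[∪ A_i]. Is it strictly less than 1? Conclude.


Union bound: P[∪_{i=1}^{34} A_i] ≤ Σ_i P[A_i] ≤ 34·p = 34·(1/442) = 1/13.
Numerically: 1/13 ≈ 0.0769231.
Is 1/13 < 1? YES.
Since P[∪ A_i] ≤ 1/13 < 1, the complement has P[∩ A_i^c] ≥ 1 − 1/13 = 12/13 > 0, so some outcome avoids every A_i.

34·p = 1/13 ≈ 0.0769231; existence CERTIFIED by the union bound.
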